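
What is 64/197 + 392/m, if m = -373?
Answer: -53352/73481 ≈ -0.72607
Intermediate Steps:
64/197 + 392/m = 64/197 + 392/(-373) = 64*(1/197) + 392*(-1/373) = 64/197 - 392/373 = -53352/73481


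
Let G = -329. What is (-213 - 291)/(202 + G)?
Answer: 504/127 ≈ 3.9685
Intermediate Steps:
(-213 - 291)/(202 + G) = (-213 - 291)/(202 - 329) = -504/(-127) = -504*(-1/127) = 504/127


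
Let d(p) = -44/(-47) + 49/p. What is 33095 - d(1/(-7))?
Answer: 1571542/47 ≈ 33437.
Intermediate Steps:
d(p) = 44/47 + 49/p (d(p) = -44*(-1/47) + 49/p = 44/47 + 49/p)
33095 - d(1/(-7)) = 33095 - (44/47 + 49/(1/(-7))) = 33095 - (44/47 + 49/(-⅐)) = 33095 - (44/47 + 49*(-7)) = 33095 - (44/47 - 343) = 33095 - 1*(-16077/47) = 33095 + 16077/47 = 1571542/47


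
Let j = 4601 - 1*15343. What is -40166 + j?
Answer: -50908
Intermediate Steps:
j = -10742 (j = 4601 - 15343 = -10742)
-40166 + j = -40166 - 10742 = -50908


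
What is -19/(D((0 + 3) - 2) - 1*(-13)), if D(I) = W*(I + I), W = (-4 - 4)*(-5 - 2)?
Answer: -19/125 ≈ -0.15200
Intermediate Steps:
W = 56 (W = -8*(-7) = 56)
D(I) = 112*I (D(I) = 56*(I + I) = 56*(2*I) = 112*I)
-19/(D((0 + 3) - 2) - 1*(-13)) = -19/(112*((0 + 3) - 2) - 1*(-13)) = -19/(112*(3 - 2) + 13) = -19/(112*1 + 13) = -19/(112 + 13) = -19/125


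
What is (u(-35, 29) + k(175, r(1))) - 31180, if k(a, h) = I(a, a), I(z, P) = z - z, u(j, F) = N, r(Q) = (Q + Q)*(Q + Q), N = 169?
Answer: -31011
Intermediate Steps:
r(Q) = 4*Q² (r(Q) = (2*Q)*(2*Q) = 4*Q²)
u(j, F) = 169
I(z, P) = 0
k(a, h) = 0
(u(-35, 29) + k(175, r(1))) - 31180 = (169 + 0) - 31180 = 169 - 31180 = -31011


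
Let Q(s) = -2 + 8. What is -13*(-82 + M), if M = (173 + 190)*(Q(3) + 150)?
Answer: -735098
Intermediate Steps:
Q(s) = 6
M = 56628 (M = (173 + 190)*(6 + 150) = 363*156 = 56628)
-13*(-82 + M) = -13*(-82 + 56628) = -13*56546 = -735098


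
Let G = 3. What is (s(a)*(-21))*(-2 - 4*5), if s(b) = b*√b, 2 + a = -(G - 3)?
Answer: -924*I*√2 ≈ -1306.7*I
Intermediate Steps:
a = -2 (a = -2 - (3 - 3) = -2 - 1*0 = -2 + 0 = -2)
s(b) = b^(3/2)
(s(a)*(-21))*(-2 - 4*5) = ((-2)^(3/2)*(-21))*(-2 - 4*5) = (-2*I*√2*(-21))*(-2 - 20) = (42*I*√2)*(-22) = -924*I*√2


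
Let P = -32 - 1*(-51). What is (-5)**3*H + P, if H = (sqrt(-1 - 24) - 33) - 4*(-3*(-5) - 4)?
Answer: 9644 - 625*I ≈ 9644.0 - 625.0*I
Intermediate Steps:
P = 19 (P = -32 + 51 = 19)
H = -77 + 5*I (H = (sqrt(-25) - 33) - 4*(15 - 4) = (5*I - 33) - 4*11 = (-33 + 5*I) - 44 = -77 + 5*I ≈ -77.0 + 5.0*I)
(-5)**3*H + P = (-5)**3*(-77 + 5*I) + 19 = -125*(-77 + 5*I) + 19 = (9625 - 625*I) + 19 = 9644 - 625*I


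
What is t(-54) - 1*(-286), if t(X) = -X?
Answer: 340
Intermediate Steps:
t(-54) - 1*(-286) = -1*(-54) - 1*(-286) = 54 + 286 = 340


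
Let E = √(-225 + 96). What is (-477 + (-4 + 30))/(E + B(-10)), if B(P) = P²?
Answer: -45100/10129 + 451*I*√129/10129 ≈ -4.4526 + 0.50571*I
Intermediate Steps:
E = I*√129 (E = √(-129) = I*√129 ≈ 11.358*I)
(-477 + (-4 + 30))/(E + B(-10)) = (-477 + (-4 + 30))/(I*√129 + (-10)²) = (-477 + 26)/(I*√129 + 100) = -451/(100 + I*√129)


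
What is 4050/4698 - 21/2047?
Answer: 50566/59363 ≈ 0.85181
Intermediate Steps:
4050/4698 - 21/2047 = 4050*(1/4698) - 21*1/2047 = 25/29 - 21/2047 = 50566/59363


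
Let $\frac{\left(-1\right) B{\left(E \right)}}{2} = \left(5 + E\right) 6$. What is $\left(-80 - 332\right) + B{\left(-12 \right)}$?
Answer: $-328$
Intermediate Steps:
$B{\left(E \right)} = -60 - 12 E$ ($B{\left(E \right)} = - 2 \left(5 + E\right) 6 = - 2 \left(30 + 6 E\right) = -60 - 12 E$)
$\left(-80 - 332\right) + B{\left(-12 \right)} = \left(-80 - 332\right) - -84 = -412 + \left(-60 + 144\right) = -412 + 84 = -328$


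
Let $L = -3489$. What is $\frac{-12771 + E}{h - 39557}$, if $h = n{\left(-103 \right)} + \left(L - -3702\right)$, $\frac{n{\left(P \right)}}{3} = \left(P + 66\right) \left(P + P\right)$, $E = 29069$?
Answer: $- \frac{8149}{8239} \approx -0.98908$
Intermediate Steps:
$n{\left(P \right)} = 6 P \left(66 + P\right)$ ($n{\left(P \right)} = 3 \left(P + 66\right) \left(P + P\right) = 3 \left(66 + P\right) 2 P = 3 \cdot 2 P \left(66 + P\right) = 6 P \left(66 + P\right)$)
$h = 23079$ ($h = 6 \left(-103\right) \left(66 - 103\right) - -213 = 6 \left(-103\right) \left(-37\right) + \left(-3489 + 3702\right) = 22866 + 213 = 23079$)
$\frac{-12771 + E}{h - 39557} = \frac{-12771 + 29069}{23079 - 39557} = \frac{16298}{-16478} = 16298 \left(- \frac{1}{16478}\right) = - \frac{8149}{8239}$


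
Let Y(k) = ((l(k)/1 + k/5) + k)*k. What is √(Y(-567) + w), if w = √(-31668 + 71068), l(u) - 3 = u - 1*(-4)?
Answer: √(17582670 + 250*√394)/5 ≈ 838.75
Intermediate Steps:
l(u) = 7 + u (l(u) = 3 + (u - 1*(-4)) = 3 + (u + 4) = 3 + (4 + u) = 7 + u)
Y(k) = k*(7 + 11*k/5) (Y(k) = (((7 + k)/1 + k/5) + k)*k = (((7 + k)*1 + k*(⅕)) + k)*k = (((7 + k) + k/5) + k)*k = ((7 + 6*k/5) + k)*k = (7 + 11*k/5)*k = k*(7 + 11*k/5))
w = 10*√394 (w = √39400 = 10*√394 ≈ 198.49)
√(Y(-567) + w) = √((⅕)*(-567)*(35 + 11*(-567)) + 10*√394) = √((⅕)*(-567)*(35 - 6237) + 10*√394) = √((⅕)*(-567)*(-6202) + 10*√394) = √(3516534/5 + 10*√394)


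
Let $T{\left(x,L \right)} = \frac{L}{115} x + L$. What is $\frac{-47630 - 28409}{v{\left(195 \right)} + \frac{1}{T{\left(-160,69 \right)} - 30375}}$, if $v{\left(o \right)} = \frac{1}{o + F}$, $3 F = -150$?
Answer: $- \frac{335201963310}{30257} \approx -1.1078 \cdot 10^{7}$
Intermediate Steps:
$F = -50$ ($F = \frac{1}{3} \left(-150\right) = -50$)
$T{\left(x,L \right)} = L + \frac{L x}{115}$ ($T{\left(x,L \right)} = L \frac{1}{115} x + L = \frac{L}{115} x + L = \frac{L x}{115} + L = L + \frac{L x}{115}$)
$v{\left(o \right)} = \frac{1}{-50 + o}$ ($v{\left(o \right)} = \frac{1}{o - 50} = \frac{1}{-50 + o}$)
$\frac{-47630 - 28409}{v{\left(195 \right)} + \frac{1}{T{\left(-160,69 \right)} - 30375}} = \frac{-47630 - 28409}{\frac{1}{-50 + 195} + \frac{1}{\frac{1}{115} \cdot 69 \left(115 - 160\right) - 30375}} = - \frac{76039}{\frac{1}{145} + \frac{1}{\frac{1}{115} \cdot 69 \left(-45\right) - 30375}} = - \frac{76039}{\frac{1}{145} + \frac{1}{-27 - 30375}} = - \frac{76039}{\frac{1}{145} + \frac{1}{-30402}} = - \frac{76039}{\frac{1}{145} - \frac{1}{30402}} = - \frac{76039}{\frac{30257}{4408290}} = \left(-76039\right) \frac{4408290}{30257} = - \frac{335201963310}{30257}$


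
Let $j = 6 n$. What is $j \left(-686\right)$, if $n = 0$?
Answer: $0$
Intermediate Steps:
$j = 0$ ($j = 6 \cdot 0 = 0$)
$j \left(-686\right) = 0 \left(-686\right) = 0$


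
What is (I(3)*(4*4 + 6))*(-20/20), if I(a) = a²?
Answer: -198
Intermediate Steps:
(I(3)*(4*4 + 6))*(-20/20) = (3²*(4*4 + 6))*(-20/20) = (9*(16 + 6))*(-20*1/20) = (9*22)*(-1) = 198*(-1) = -198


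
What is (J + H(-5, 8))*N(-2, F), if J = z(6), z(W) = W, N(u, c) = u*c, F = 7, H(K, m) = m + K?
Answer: -126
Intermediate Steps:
H(K, m) = K + m
N(u, c) = c*u
J = 6
(J + H(-5, 8))*N(-2, F) = (6 + (-5 + 8))*(7*(-2)) = (6 + 3)*(-14) = 9*(-14) = -126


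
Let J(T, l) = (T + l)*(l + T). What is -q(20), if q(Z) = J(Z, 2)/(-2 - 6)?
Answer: 121/2 ≈ 60.500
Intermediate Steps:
J(T, l) = (T + l)² (J(T, l) = (T + l)*(T + l) = (T + l)²)
q(Z) = -(2 + Z)²/8 (q(Z) = (Z + 2)²/(-2 - 6) = (2 + Z)²/(-8) = (2 + Z)²*(-⅛) = -(2 + Z)²/8)
-q(20) = -(-1)*(2 + 20)²/8 = -(-1)*22²/8 = -(-1)*484/8 = -1*(-121/2) = 121/2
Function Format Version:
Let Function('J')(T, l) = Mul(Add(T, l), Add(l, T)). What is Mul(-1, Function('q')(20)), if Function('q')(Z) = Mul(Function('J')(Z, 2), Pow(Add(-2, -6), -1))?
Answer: Rational(121, 2) ≈ 60.500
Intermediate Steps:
Function('J')(T, l) = Pow(Add(T, l), 2) (Function('J')(T, l) = Mul(Add(T, l), Add(T, l)) = Pow(Add(T, l), 2))
Function('q')(Z) = Mul(Rational(-1, 8), Pow(Add(2, Z), 2)) (Function('q')(Z) = Mul(Pow(Add(Z, 2), 2), Pow(Add(-2, -6), -1)) = Mul(Pow(Add(2, Z), 2), Pow(-8, -1)) = Mul(Pow(Add(2, Z), 2), Rational(-1, 8)) = Mul(Rational(-1, 8), Pow(Add(2, Z), 2)))
Mul(-1, Function('q')(20)) = Mul(-1, Mul(Rational(-1, 8), Pow(Add(2, 20), 2))) = Mul(-1, Mul(Rational(-1, 8), Pow(22, 2))) = Mul(-1, Mul(Rational(-1, 8), 484)) = Mul(-1, Rational(-121, 2)) = Rational(121, 2)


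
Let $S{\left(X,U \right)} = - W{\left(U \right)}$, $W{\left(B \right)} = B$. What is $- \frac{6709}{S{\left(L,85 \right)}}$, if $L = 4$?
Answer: $\frac{6709}{85} \approx 78.929$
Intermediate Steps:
$S{\left(X,U \right)} = - U$
$- \frac{6709}{S{\left(L,85 \right)}} = - \frac{6709}{\left(-1\right) 85} = - \frac{6709}{-85} = \left(-6709\right) \left(- \frac{1}{85}\right) = \frac{6709}{85}$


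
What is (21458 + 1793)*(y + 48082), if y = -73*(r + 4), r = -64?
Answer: 1219793962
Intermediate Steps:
y = 4380 (y = -73*(-64 + 4) = -73*(-60) = 4380)
(21458 + 1793)*(y + 48082) = (21458 + 1793)*(4380 + 48082) = 23251*52462 = 1219793962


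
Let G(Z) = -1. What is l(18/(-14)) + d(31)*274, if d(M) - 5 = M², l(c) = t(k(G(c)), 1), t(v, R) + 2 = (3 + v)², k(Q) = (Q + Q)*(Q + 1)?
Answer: 264691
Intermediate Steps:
k(Q) = 2*Q*(1 + Q) (k(Q) = (2*Q)*(1 + Q) = 2*Q*(1 + Q))
t(v, R) = -2 + (3 + v)²
l(c) = 7 (l(c) = -2 + (3 + 2*(-1)*(1 - 1))² = -2 + (3 + 2*(-1)*0)² = -2 + (3 + 0)² = -2 + 3² = -2 + 9 = 7)
d(M) = 5 + M²
l(18/(-14)) + d(31)*274 = 7 + (5 + 31²)*274 = 7 + (5 + 961)*274 = 7 + 966*274 = 7 + 264684 = 264691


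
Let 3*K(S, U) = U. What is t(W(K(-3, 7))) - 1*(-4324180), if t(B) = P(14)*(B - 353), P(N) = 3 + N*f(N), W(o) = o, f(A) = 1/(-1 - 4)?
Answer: 64861648/15 ≈ 4.3241e+6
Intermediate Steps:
K(S, U) = U/3
f(A) = -1/5 (f(A) = 1/(-5) = -1/5)
P(N) = 3 - N/5 (P(N) = 3 + N*(-1/5) = 3 - N/5)
t(B) = -353/5 + B/5 (t(B) = (3 - 1/5*14)*(B - 353) = (3 - 14/5)*(-353 + B) = (-353 + B)/5 = -353/5 + B/5)
t(W(K(-3, 7))) - 1*(-4324180) = (-353/5 + ((1/3)*7)/5) - 1*(-4324180) = (-353/5 + (1/5)*(7/3)) + 4324180 = (-353/5 + 7/15) + 4324180 = -1052/15 + 4324180 = 64861648/15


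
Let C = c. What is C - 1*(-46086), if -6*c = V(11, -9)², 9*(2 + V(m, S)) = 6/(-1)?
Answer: 1244290/27 ≈ 46085.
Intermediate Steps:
V(m, S) = -8/3 (V(m, S) = -2 + (6/(-1))/9 = -2 + (6*(-1))/9 = -2 + (⅑)*(-6) = -2 - ⅔ = -8/3)
c = -32/27 (c = -(-8/3)²/6 = -⅙*64/9 = -32/27 ≈ -1.1852)
C = -32/27 ≈ -1.1852
C - 1*(-46086) = -32/27 - 1*(-46086) = -32/27 + 46086 = 1244290/27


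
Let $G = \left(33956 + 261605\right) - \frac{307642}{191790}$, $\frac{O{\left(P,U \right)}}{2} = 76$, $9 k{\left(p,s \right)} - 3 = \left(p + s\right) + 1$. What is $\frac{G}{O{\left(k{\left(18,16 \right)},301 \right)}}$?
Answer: $\frac{14171334137}{7288020} \approx 1944.5$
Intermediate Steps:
$k{\left(p,s \right)} = \frac{4}{9} + \frac{p}{9} + \frac{s}{9}$ ($k{\left(p,s \right)} = \frac{1}{3} + \frac{\left(p + s\right) + 1}{9} = \frac{1}{3} + \frac{1 + p + s}{9} = \frac{1}{3} + \left(\frac{1}{9} + \frac{p}{9} + \frac{s}{9}\right) = \frac{4}{9} + \frac{p}{9} + \frac{s}{9}$)
$O{\left(P,U \right)} = 152$ ($O{\left(P,U \right)} = 2 \cdot 76 = 152$)
$G = \frac{28342668274}{95895}$ ($G = 295561 - \frac{153821}{95895} = \frac{28342668274}{95895} \approx 2.9556 \cdot 10^{5}$)
$\frac{G}{O{\left(k{\left(18,16 \right)},301 \right)}} = \frac{28342668274}{95895 \cdot 152} = \frac{28342668274}{95895} \cdot \frac{1}{152} = \frac{14171334137}{7288020}$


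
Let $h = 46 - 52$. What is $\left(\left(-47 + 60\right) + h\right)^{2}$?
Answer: $49$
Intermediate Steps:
$h = -6$ ($h = 46 - 52 = -6$)
$\left(\left(-47 + 60\right) + h\right)^{2} = \left(\left(-47 + 60\right) - 6\right)^{2} = \left(13 - 6\right)^{2} = 7^{2} = 49$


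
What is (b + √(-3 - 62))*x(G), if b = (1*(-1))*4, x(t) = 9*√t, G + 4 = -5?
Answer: 27*I*(-4 + I*√65) ≈ -217.68 - 108.0*I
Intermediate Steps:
G = -9 (G = -4 - 5 = -9)
b = -4 (b = -1*4 = -4)
(b + √(-3 - 62))*x(G) = (-4 + √(-3 - 62))*(9*√(-9)) = (-4 + √(-65))*(9*(3*I)) = (-4 + I*√65)*(27*I) = 27*I*(-4 + I*√65)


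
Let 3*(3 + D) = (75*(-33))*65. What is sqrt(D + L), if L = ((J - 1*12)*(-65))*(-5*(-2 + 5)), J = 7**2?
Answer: I*sqrt(17553) ≈ 132.49*I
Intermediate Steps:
J = 49
L = 36075 (L = ((49 - 1*12)*(-65))*(-5*(-2 + 5)) = ((49 - 12)*(-65))*(-5*3) = (37*(-65))*(-15) = -2405*(-15) = 36075)
D = -53628 (D = -3 + ((75*(-33))*65)/3 = -3 + (-2475*65)/3 = -3 + (1/3)*(-160875) = -3 - 53625 = -53628)
sqrt(D + L) = sqrt(-53628 + 36075) = sqrt(-17553) = I*sqrt(17553)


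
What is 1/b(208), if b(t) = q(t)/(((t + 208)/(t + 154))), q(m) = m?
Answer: 1/181 ≈ 0.0055249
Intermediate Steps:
b(t) = t*(154 + t)/(208 + t) (b(t) = t/(((t + 208)/(t + 154))) = t/(((208 + t)/(154 + t))) = t*((154 + t)/(208 + t)) = t*(154 + t)/(208 + t))
1/b(208) = 1/(208*(154 + 208)/(208 + 208)) = 1/(208*362/416) = 1/(208*(1/416)*362) = 1/181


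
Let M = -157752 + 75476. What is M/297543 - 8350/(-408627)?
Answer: -10378570334/40528034487 ≈ -0.25608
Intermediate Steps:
M = -82276
M/297543 - 8350/(-408627) = -82276/297543 - 8350/(-408627) = -82276*1/297543 - 8350*(-1/408627) = -82276/297543 + 8350/408627 = -10378570334/40528034487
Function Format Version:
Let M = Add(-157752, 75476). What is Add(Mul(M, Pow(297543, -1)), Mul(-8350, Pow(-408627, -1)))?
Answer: Rational(-10378570334, 40528034487) ≈ -0.25608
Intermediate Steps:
M = -82276
Add(Mul(M, Pow(297543, -1)), Mul(-8350, Pow(-408627, -1))) = Add(Mul(-82276, Pow(297543, -1)), Mul(-8350, Pow(-408627, -1))) = Add(Mul(-82276, Rational(1, 297543)), Mul(-8350, Rational(-1, 408627))) = Add(Rational(-82276, 297543), Rational(8350, 408627)) = Rational(-10378570334, 40528034487)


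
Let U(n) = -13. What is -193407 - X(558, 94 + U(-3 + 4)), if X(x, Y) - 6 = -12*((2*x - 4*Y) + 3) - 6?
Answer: -183867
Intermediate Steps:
X(x, Y) = -36 - 24*x + 48*Y (X(x, Y) = 6 + (-12*((2*x - 4*Y) + 3) - 6) = 6 + (-12*((-4*Y + 2*x) + 3) - 6) = 6 + (-12*(3 - 4*Y + 2*x) - 6) = 6 + ((-36 - 24*x + 48*Y) - 6) = 6 + (-42 - 24*x + 48*Y) = -36 - 24*x + 48*Y)
-193407 - X(558, 94 + U(-3 + 4)) = -193407 - (-36 - 24*558 + 48*(94 - 13)) = -193407 - (-36 - 13392 + 48*81) = -193407 - (-36 - 13392 + 3888) = -193407 - 1*(-9540) = -193407 + 9540 = -183867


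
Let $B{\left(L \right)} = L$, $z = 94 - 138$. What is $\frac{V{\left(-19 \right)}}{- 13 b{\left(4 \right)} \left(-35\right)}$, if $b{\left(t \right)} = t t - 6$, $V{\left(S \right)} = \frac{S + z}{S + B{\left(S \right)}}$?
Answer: $\frac{9}{24700} \approx 0.00036437$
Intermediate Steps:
$z = -44$
$V{\left(S \right)} = \frac{-44 + S}{2 S}$ ($V{\left(S \right)} = \frac{S - 44}{S + S} = \frac{-44 + S}{2 S}$)
$b{\left(t \right)} = -6 + t^{2}$ ($b{\left(t \right)} = t^{2} - 6 = -6 + t^{2}$)
$\frac{V{\left(-19 \right)}}{- 13 b{\left(4 \right)} \left(-35\right)} = \frac{\frac{1}{2} \frac{1}{-19} \left(-44 - 19\right)}{- 13 \left(-6 + 4^{2}\right) \left(-35\right)} = \frac{\frac{1}{2} \left(- \frac{1}{19}\right) \left(-63\right)}{- 13 \left(-6 + 16\right) \left(-35\right)} = \frac{63}{38 \left(-13\right) 10 \left(-35\right)} = \frac{63}{38 \left(\left(-130\right) \left(-35\right)\right)} = \frac{63}{38 \cdot 4550} = \frac{63}{38} \cdot \frac{1}{4550} = \frac{9}{24700}$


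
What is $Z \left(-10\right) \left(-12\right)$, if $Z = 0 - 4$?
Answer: $-480$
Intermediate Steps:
$Z = -4$ ($Z = 0 - 4 = -4$)
$Z \left(-10\right) \left(-12\right) = \left(-4\right) \left(-10\right) \left(-12\right) = 40 \left(-12\right) = -480$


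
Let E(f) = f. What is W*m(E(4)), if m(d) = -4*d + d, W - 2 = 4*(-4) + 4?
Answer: 120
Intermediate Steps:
W = -10 (W = 2 + (4*(-4) + 4) = 2 + (-16 + 4) = 2 - 12 = -10)
m(d) = -3*d
W*m(E(4)) = -(-30)*4 = -10*(-12) = 120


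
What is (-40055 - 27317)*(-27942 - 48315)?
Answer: 5137586604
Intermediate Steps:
(-40055 - 27317)*(-27942 - 48315) = -67372*(-76257) = 5137586604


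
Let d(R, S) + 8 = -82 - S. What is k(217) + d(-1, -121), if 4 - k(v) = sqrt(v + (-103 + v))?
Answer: 35 - sqrt(331) ≈ 16.807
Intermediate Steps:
k(v) = 4 - sqrt(-103 + 2*v) (k(v) = 4 - sqrt(v + (-103 + v)) = 4 - sqrt(-103 + 2*v))
d(R, S) = -90 - S (d(R, S) = -8 + (-82 - S) = -90 - S)
k(217) + d(-1, -121) = (4 - sqrt(-103 + 2*217)) + (-90 - 1*(-121)) = (4 - sqrt(-103 + 434)) + (-90 + 121) = (4 - sqrt(331)) + 31 = 35 - sqrt(331)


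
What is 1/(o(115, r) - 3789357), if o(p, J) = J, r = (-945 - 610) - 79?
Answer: -1/3790991 ≈ -2.6378e-7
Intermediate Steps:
r = -1634 (r = -1555 - 79 = -1634)
1/(o(115, r) - 3789357) = 1/(-1634 - 3789357) = 1/(-3790991) = -1/3790991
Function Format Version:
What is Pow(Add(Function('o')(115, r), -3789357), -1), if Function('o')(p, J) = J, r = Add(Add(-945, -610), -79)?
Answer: Rational(-1, 3790991) ≈ -2.6378e-7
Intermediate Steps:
r = -1634 (r = Add(-1555, -79) = -1634)
Pow(Add(Function('o')(115, r), -3789357), -1) = Pow(Add(-1634, -3789357), -1) = Pow(-3790991, -1) = Rational(-1, 3790991)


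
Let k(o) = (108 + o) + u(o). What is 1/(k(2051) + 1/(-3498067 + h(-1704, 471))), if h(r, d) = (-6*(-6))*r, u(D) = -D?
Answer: 3559411/384416387 ≈ 0.0092593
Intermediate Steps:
h(r, d) = 36*r
k(o) = 108 (k(o) = (108 + o) - o = 108)
1/(k(2051) + 1/(-3498067 + h(-1704, 471))) = 1/(108 + 1/(-3498067 + 36*(-1704))) = 1/(108 + 1/(-3498067 - 61344)) = 1/(108 + 1/(-3559411)) = 1/(108 - 1/3559411) = 1/(384416387/3559411) = 3559411/384416387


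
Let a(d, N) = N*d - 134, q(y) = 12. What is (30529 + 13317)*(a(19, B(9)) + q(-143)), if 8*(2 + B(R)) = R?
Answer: -24312607/4 ≈ -6.0782e+6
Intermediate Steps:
B(R) = -2 + R/8
a(d, N) = -134 + N*d
(30529 + 13317)*(a(19, B(9)) + q(-143)) = (30529 + 13317)*((-134 + (-2 + (⅛)*9)*19) + 12) = 43846*((-134 + (-2 + 9/8)*19) + 12) = 43846*((-134 - 7/8*19) + 12) = 43846*((-134 - 133/8) + 12) = 43846*(-1205/8 + 12) = 43846*(-1109/8) = -24312607/4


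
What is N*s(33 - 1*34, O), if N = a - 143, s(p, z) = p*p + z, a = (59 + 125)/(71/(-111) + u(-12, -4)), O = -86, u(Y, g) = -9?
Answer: 1474189/107 ≈ 13777.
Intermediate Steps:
a = -10212/535 (a = (59 + 125)/(71/(-111) - 9) = 184/(71*(-1/111) - 9) = 184/(-71/111 - 9) = 184/(-1070/111) = 184*(-111/1070) = -10212/535 ≈ -19.088)
s(p, z) = z + p² (s(p, z) = p² + z = z + p²)
N = -86717/535 (N = -10212/535 - 143 = -86717/535 ≈ -162.09)
N*s(33 - 1*34, O) = -86717*(-86 + (33 - 1*34)²)/535 = -86717*(-86 + (33 - 34)²)/535 = -86717*(-86 + (-1)²)/535 = -86717*(-86 + 1)/535 = -86717/535*(-85) = 1474189/107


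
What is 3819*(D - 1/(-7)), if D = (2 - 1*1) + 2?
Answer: 84018/7 ≈ 12003.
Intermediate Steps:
D = 3 (D = (2 - 1) + 2 = 1 + 2 = 3)
3819*(D - 1/(-7)) = 3819*(3 - 1/(-7)) = 3819*(3 - 1*(-1/7)) = 3819*(3 + 1/7) = 3819*(22/7) = 84018/7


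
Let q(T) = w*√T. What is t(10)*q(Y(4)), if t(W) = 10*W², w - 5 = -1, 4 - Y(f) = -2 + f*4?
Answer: 4000*I*√10 ≈ 12649.0*I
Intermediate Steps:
Y(f) = 6 - 4*f (Y(f) = 4 - (-2 + f*4) = 4 - (-2 + 4*f) = 4 + (2 - 4*f) = 6 - 4*f)
w = 4 (w = 5 - 1 = 4)
q(T) = 4*√T
t(10)*q(Y(4)) = (10*10²)*(4*√(6 - 4*4)) = (10*100)*(4*√(6 - 16)) = 1000*(4*√(-10)) = 1000*(4*(I*√10)) = 1000*(4*I*√10) = 4000*I*√10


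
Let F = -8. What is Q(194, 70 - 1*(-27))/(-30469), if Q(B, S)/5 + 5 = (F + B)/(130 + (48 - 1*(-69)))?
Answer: 5245/7525843 ≈ 0.00069693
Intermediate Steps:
Q(B, S) = -6215/247 + 5*B/247 (Q(B, S) = -25 + 5*((-8 + B)/(130 + (48 - 1*(-69)))) = -25 + 5*((-8 + B)/(130 + (48 + 69))) = -25 + 5*((-8 + B)/(130 + 117)) = -25 + 5*((-8 + B)/247) = -25 + 5*((-8 + B)*(1/247)) = -25 + 5*(-8/247 + B/247) = -25 + (-40/247 + 5*B/247) = -6215/247 + 5*B/247)
Q(194, 70 - 1*(-27))/(-30469) = (-6215/247 + (5/247)*194)/(-30469) = (-6215/247 + 970/247)*(-1/30469) = -5245/247*(-1/30469) = 5245/7525843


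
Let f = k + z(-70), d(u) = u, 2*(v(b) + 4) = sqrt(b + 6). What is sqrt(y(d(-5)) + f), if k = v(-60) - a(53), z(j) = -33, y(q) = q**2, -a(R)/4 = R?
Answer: sqrt(800 + 6*I*sqrt(6))/2 ≈ 14.143 + 0.1299*I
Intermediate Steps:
a(R) = -4*R
v(b) = -4 + sqrt(6 + b)/2 (v(b) = -4 + sqrt(b + 6)/2 = -4 + sqrt(6 + b)/2)
k = 208 + 3*I*sqrt(6)/2 (k = (-4 + sqrt(6 - 60)/2) - (-4)*53 = (-4 + sqrt(-54)/2) - 1*(-212) = (-4 + (3*I*sqrt(6))/2) + 212 = (-4 + 3*I*sqrt(6)/2) + 212 = 208 + 3*I*sqrt(6)/2 ≈ 208.0 + 3.6742*I)
f = 175 + 3*I*sqrt(6)/2 (f = (208 + 3*I*sqrt(6)/2) - 33 = 175 + 3*I*sqrt(6)/2 ≈ 175.0 + 3.6742*I)
sqrt(y(d(-5)) + f) = sqrt((-5)**2 + (175 + 3*I*sqrt(6)/2)) = sqrt(25 + (175 + 3*I*sqrt(6)/2)) = sqrt(200 + 3*I*sqrt(6)/2)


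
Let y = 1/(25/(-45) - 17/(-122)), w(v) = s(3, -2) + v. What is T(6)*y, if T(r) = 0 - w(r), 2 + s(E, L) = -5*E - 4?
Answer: -16470/457 ≈ -36.039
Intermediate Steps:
s(E, L) = -6 - 5*E (s(E, L) = -2 + (-5*E - 4) = -2 + (-4 - 5*E) = -6 - 5*E)
w(v) = -21 + v (w(v) = (-6 - 5*3) + v = (-6 - 15) + v = -21 + v)
T(r) = 21 - r (T(r) = 0 - (-21 + r) = 0 + (21 - r) = 21 - r)
y = -1098/457 (y = 1/(25*(-1/45) - 17*(-1/122)) = 1/(-5/9 + 17/122) = 1/(-457/1098) = -1098/457 ≈ -2.4026)
T(6)*y = (21 - 1*6)*(-1098/457) = (21 - 6)*(-1098/457) = 15*(-1098/457) = -16470/457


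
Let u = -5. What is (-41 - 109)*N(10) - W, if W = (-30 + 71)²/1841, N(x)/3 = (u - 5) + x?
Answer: -1681/1841 ≈ -0.91309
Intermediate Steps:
N(x) = -30 + 3*x (N(x) = 3*((-5 - 5) + x) = 3*(-10 + x) = -30 + 3*x)
W = 1681/1841 (W = 41²*(1/1841) = 1681*(1/1841) = 1681/1841 ≈ 0.91309)
(-41 - 109)*N(10) - W = (-41 - 109)*(-30 + 3*10) - 1*1681/1841 = -150*(-30 + 30) - 1681/1841 = -150*0 - 1681/1841 = 0 - 1681/1841 = -1681/1841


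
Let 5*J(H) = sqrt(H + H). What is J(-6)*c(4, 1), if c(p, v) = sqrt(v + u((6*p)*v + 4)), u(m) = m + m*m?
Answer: 6*I*sqrt(271)/5 ≈ 19.754*I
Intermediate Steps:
u(m) = m + m**2
c(p, v) = sqrt(v + (4 + 6*p*v)*(5 + 6*p*v)) (c(p, v) = sqrt(v + ((6*p)*v + 4)*(1 + ((6*p)*v + 4))) = sqrt(v + (6*p*v + 4)*(1 + (6*p*v + 4))) = sqrt(v + (4 + 6*p*v)*(1 + (4 + 6*p*v))) = sqrt(v + (4 + 6*p*v)*(5 + 6*p*v)))
J(H) = sqrt(2)*sqrt(H)/5 (J(H) = sqrt(H + H)/5 = sqrt(2*H)/5 = (sqrt(2)*sqrt(H))/5 = sqrt(2)*sqrt(H)/5)
J(-6)*c(4, 1) = (sqrt(2)*sqrt(-6)/5)*sqrt(1 + 2*(2 + 3*4*1)*(5 + 6*4*1)) = (sqrt(2)*(I*sqrt(6))/5)*sqrt(1 + 2*(2 + 12)*(5 + 24)) = (2*I*sqrt(3)/5)*sqrt(1 + 2*14*29) = (2*I*sqrt(3)/5)*sqrt(1 + 812) = (2*I*sqrt(3)/5)*sqrt(813) = 6*I*sqrt(271)/5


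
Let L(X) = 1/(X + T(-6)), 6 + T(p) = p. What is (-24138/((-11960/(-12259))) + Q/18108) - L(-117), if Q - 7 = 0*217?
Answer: -24080969071/973305 ≈ -24741.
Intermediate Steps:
T(p) = -6 + p
Q = 7 (Q = 7 + 0*217 = 7 + 0 = 7)
L(X) = 1/(-12 + X) (L(X) = 1/(X + (-6 - 6)) = 1/(X - 12) = 1/(-12 + X))
(-24138/((-11960/(-12259))) + Q/18108) - L(-117) = (-24138/((-11960/(-12259))) + 7/18108) - 1/(-12 - 117) = (-24138/((-11960*(-1/12259))) + 7*(1/18108)) - 1/(-129) = (-24138/40/41 + 7/18108) - 1*(-1/129) = (-24138*41/40 + 7/18108) + 1/129 = (-494829/20 + 7/18108) + 1/129 = -560022712/22635 + 1/129 = -24080969071/973305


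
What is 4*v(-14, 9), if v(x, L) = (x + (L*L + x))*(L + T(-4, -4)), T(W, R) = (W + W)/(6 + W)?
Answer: 1060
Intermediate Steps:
T(W, R) = 2*W/(6 + W) (T(W, R) = (2*W)/(6 + W) = 2*W/(6 + W))
v(x, L) = (-4 + L)*(L**2 + 2*x) (v(x, L) = (x + (L*L + x))*(L + 2*(-4)/(6 - 4)) = (x + (L**2 + x))*(L + 2*(-4)/2) = (x + (x + L**2))*(L + 2*(-4)*(1/2)) = (L**2 + 2*x)*(L - 4) = (L**2 + 2*x)*(-4 + L) = (-4 + L)*(L**2 + 2*x))
4*v(-14, 9) = 4*(9**3 - 8*(-14) - 4*9**2 + 2*9*(-14)) = 4*(729 + 112 - 4*81 - 252) = 4*(729 + 112 - 324 - 252) = 4*265 = 1060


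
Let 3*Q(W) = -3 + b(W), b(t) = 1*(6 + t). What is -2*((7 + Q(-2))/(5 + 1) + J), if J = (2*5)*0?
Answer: -22/9 ≈ -2.4444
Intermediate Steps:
b(t) = 6 + t
Q(W) = 1 + W/3 (Q(W) = (-3 + (6 + W))/3 = (3 + W)/3 = 1 + W/3)
J = 0 (J = 10*0 = 0)
-2*((7 + Q(-2))/(5 + 1) + J) = -2*((7 + (1 + (⅓)*(-2)))/(5 + 1) + 0) = -2*((7 + (1 - ⅔))/6 + 0) = -2*((7 + ⅓)*(⅙) + 0) = -2*((22/3)*(⅙) + 0) = -2*(11/9 + 0) = -2*11/9 = -22/9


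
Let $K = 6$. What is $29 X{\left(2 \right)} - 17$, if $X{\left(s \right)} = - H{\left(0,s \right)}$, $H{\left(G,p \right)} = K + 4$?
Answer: $-307$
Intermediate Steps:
$H{\left(G,p \right)} = 10$ ($H{\left(G,p \right)} = 6 + 4 = 10$)
$X{\left(s \right)} = -10$ ($X{\left(s \right)} = \left(-1\right) 10 = -10$)
$29 X{\left(2 \right)} - 17 = 29 \left(-10\right) - 17 = -290 - 17 = -307$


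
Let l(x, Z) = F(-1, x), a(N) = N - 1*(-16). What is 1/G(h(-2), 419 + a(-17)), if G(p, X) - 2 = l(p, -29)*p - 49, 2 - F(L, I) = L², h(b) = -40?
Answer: -1/87 ≈ -0.011494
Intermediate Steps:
a(N) = 16 + N (a(N) = N + 16 = 16 + N)
F(L, I) = 2 - L²
l(x, Z) = 1 (l(x, Z) = 2 - 1*(-1)² = 2 - 1*1 = 2 - 1 = 1)
G(p, X) = -47 + p (G(p, X) = 2 + (1*p - 49) = 2 + (p - 49) = 2 + (-49 + p) = -47 + p)
1/G(h(-2), 419 + a(-17)) = 1/(-47 - 40) = 1/(-87) = -1/87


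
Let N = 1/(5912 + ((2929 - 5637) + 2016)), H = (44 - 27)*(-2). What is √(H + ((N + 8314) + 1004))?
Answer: √7027059745/870 ≈ 96.354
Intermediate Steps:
H = -34 (H = 17*(-2) = -34)
N = 1/5220 (N = 1/(5912 + (-2708 + 2016)) = 1/(5912 - 692) = 1/5220 ≈ 0.00019157)
√(H + ((N + 8314) + 1004)) = √(-34 + ((1/5220 + 8314) + 1004)) = √(-34 + (43399081/5220 + 1004)) = √(-34 + 48639961/5220) = √(48462481/5220) = √7027059745/870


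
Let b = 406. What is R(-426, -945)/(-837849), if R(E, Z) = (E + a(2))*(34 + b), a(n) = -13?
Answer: 193160/837849 ≈ 0.23054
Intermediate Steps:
R(E, Z) = -5720 + 440*E (R(E, Z) = (E - 13)*(34 + 406) = (-13 + E)*440 = -5720 + 440*E)
R(-426, -945)/(-837849) = (-5720 + 440*(-426))/(-837849) = (-5720 - 187440)*(-1/837849) = -193160*(-1/837849) = 193160/837849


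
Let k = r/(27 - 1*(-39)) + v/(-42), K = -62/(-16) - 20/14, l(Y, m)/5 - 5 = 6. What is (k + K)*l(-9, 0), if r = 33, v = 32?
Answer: 20185/168 ≈ 120.15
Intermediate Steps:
l(Y, m) = 55 (l(Y, m) = 25 + 5*6 = 25 + 30 = 55)
K = 137/56 (K = -62*(-1/16) - 20*1/14 = 31/8 - 10/7 = 137/56 ≈ 2.4464)
k = -11/42 (k = 33/(27 - 1*(-39)) + 32/(-42) = 33/(27 + 39) + 32*(-1/42) = 33/66 - 16/21 = 33*(1/66) - 16/21 = ½ - 16/21 = -11/42 ≈ -0.26190)
(k + K)*l(-9, 0) = (-11/42 + 137/56)*55 = (367/168)*55 = 20185/168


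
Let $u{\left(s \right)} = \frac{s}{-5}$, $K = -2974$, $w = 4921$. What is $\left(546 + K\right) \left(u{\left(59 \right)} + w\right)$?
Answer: $- \frac{59597688}{5} \approx -1.192 \cdot 10^{7}$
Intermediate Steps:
$u{\left(s \right)} = - \frac{s}{5}$ ($u{\left(s \right)} = s \left(- \frac{1}{5}\right) = - \frac{s}{5}$)
$\left(546 + K\right) \left(u{\left(59 \right)} + w\right) = \left(546 - 2974\right) \left(\left(- \frac{1}{5}\right) 59 + 4921\right) = - 2428 \left(- \frac{59}{5} + 4921\right) = \left(-2428\right) \frac{24546}{5} = - \frac{59597688}{5}$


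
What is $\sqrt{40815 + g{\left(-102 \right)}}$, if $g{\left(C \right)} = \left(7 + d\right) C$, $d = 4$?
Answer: $\sqrt{39693} \approx 199.23$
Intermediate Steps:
$g{\left(C \right)} = 11 C$ ($g{\left(C \right)} = \left(7 + 4\right) C = 11 C$)
$\sqrt{40815 + g{\left(-102 \right)}} = \sqrt{40815 + 11 \left(-102\right)} = \sqrt{40815 - 1122} = \sqrt{39693}$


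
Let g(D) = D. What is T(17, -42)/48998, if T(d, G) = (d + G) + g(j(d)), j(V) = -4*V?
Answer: -93/48998 ≈ -0.0018980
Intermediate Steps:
T(d, G) = G - 3*d (T(d, G) = (d + G) - 4*d = (G + d) - 4*d = G - 3*d)
T(17, -42)/48998 = (-42 - 3*17)/48998 = (-42 - 51)*(1/48998) = -93*1/48998 = -93/48998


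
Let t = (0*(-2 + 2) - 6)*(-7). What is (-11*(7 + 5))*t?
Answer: -5544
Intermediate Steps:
t = 42 (t = (0*0 - 6)*(-7) = (0 - 6)*(-7) = -6*(-7) = 42)
(-11*(7 + 5))*t = -11*(7 + 5)*42 = -11*12*42 = -132*42 = -5544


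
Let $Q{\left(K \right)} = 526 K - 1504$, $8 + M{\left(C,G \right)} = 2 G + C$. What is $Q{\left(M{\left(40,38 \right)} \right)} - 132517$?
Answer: $-77213$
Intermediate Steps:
$M{\left(C,G \right)} = -8 + C + 2 G$ ($M{\left(C,G \right)} = -8 + \left(2 G + C\right) = -8 + \left(C + 2 G\right) = -8 + C + 2 G$)
$Q{\left(K \right)} = -1504 + 526 K$
$Q{\left(M{\left(40,38 \right)} \right)} - 132517 = \left(-1504 + 526 \left(-8 + 40 + 2 \cdot 38\right)\right) - 132517 = \left(-1504 + 526 \left(-8 + 40 + 76\right)\right) - 132517 = \left(-1504 + 526 \cdot 108\right) - 132517 = \left(-1504 + 56808\right) - 132517 = 55304 - 132517 = -77213$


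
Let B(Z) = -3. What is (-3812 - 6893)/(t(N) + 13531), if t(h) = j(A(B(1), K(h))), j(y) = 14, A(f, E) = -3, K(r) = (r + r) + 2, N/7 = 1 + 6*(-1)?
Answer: -2141/2709 ≈ -0.79033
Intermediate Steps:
N = -35 (N = 7*(1 + 6*(-1)) = 7*(1 - 6) = 7*(-5) = -35)
K(r) = 2 + 2*r (K(r) = 2*r + 2 = 2 + 2*r)
t(h) = 14
(-3812 - 6893)/(t(N) + 13531) = (-3812 - 6893)/(14 + 13531) = -10705/13545 = -10705*1/13545 = -2141/2709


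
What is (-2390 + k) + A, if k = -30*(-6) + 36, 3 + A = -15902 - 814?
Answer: -18893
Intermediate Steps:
A = -16719 (A = -3 + (-15902 - 814) = -3 - 16716 = -16719)
k = 216 (k = 180 + 36 = 216)
(-2390 + k) + A = (-2390 + 216) - 16719 = -2174 - 16719 = -18893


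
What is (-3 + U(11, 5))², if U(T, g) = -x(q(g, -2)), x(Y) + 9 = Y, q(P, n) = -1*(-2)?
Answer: 16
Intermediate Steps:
q(P, n) = 2
x(Y) = -9 + Y
U(T, g) = 7 (U(T, g) = -(-9 + 2) = -1*(-7) = 7)
(-3 + U(11, 5))² = (-3 + 7)² = 4² = 16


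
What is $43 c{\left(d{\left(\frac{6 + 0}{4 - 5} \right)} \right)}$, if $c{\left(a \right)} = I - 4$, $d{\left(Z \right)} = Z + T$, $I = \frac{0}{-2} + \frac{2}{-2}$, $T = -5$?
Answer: $-215$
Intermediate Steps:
$I = -1$ ($I = 0 \left(- \frac{1}{2}\right) + 2 \left(- \frac{1}{2}\right) = 0 - 1 = -1$)
$d{\left(Z \right)} = -5 + Z$ ($d{\left(Z \right)} = Z - 5 = -5 + Z$)
$c{\left(a \right)} = -5$ ($c{\left(a \right)} = -1 - 4 = -5$)
$43 c{\left(d{\left(\frac{6 + 0}{4 - 5} \right)} \right)} = 43 \left(-5\right) = -215$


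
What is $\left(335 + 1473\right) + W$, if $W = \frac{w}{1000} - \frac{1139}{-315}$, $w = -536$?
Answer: $\frac{14262254}{7875} \approx 1811.1$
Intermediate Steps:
$W = \frac{24254}{7875}$ ($W = - \frac{536}{1000} - \frac{1139}{-315} = \left(-536\right) \frac{1}{1000} - - \frac{1139}{315} = - \frac{67}{125} + \frac{1139}{315} = \frac{24254}{7875} \approx 3.0799$)
$\left(335 + 1473\right) + W = \left(335 + 1473\right) + \frac{24254}{7875} = 1808 + \frac{24254}{7875} = \frac{14262254}{7875}$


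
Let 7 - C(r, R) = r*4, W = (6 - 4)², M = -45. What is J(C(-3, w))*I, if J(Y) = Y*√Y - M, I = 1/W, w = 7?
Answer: 45/4 + 19*√19/4 ≈ 31.955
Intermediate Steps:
W = 4 (W = 2² = 4)
C(r, R) = 7 - 4*r (C(r, R) = 7 - r*4 = 7 - 4*r)
I = ¼ (I = 1/4 = ¼ ≈ 0.25000)
J(Y) = 45 + Y^(3/2) (J(Y) = Y*√Y - 1*(-45) = Y^(3/2) + 45 = 45 + Y^(3/2))
J(C(-3, w))*I = (45 + (7 - 4*(-3))^(3/2))*(¼) = (45 + (7 + 12)^(3/2))*(¼) = (45 + 19^(3/2))*(¼) = (45 + 19*√19)*(¼) = 45/4 + 19*√19/4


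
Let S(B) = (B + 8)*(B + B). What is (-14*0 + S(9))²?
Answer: 93636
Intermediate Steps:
S(B) = 2*B*(8 + B) (S(B) = (8 + B)*(2*B) = 2*B*(8 + B))
(-14*0 + S(9))² = (-14*0 + 2*9*(8 + 9))² = (0 + 2*9*17)² = (0 + 306)² = 306² = 93636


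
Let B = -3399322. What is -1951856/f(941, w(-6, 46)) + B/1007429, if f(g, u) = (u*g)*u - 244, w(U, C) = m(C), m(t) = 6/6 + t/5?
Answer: -57458152558602/2459578465189 ≈ -23.361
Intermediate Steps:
m(t) = 1 + t/5 (m(t) = 6*(⅙) + t*(⅕) = 1 + t/5)
w(U, C) = 1 + C/5
f(g, u) = -244 + g*u² (f(g, u) = (g*u)*u - 244 = g*u² - 244 = -244 + g*u²)
-1951856/f(941, w(-6, 46)) + B/1007429 = -1951856/(-244 + 941*(1 + (⅕)*46)²) - 3399322/1007429 = -1951856/(-244 + 941*(1 + 46/5)²) - 3399322*1/1007429 = -1951856/(-244 + 941*(51/5)²) - 3399322/1007429 = -1951856/(-244 + 941*(2601/25)) - 3399322/1007429 = -1951856/(-244 + 2447541/25) - 3399322/1007429 = -1951856/2441441/25 - 3399322/1007429 = -1951856*25/2441441 - 3399322/1007429 = -48796400/2441441 - 3399322/1007429 = -57458152558602/2459578465189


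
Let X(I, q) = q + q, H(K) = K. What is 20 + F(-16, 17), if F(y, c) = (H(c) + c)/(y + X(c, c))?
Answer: 197/9 ≈ 21.889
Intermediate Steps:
X(I, q) = 2*q
F(y, c) = 2*c/(y + 2*c) (F(y, c) = (c + c)/(y + 2*c) = (2*c)/(y + 2*c) = 2*c/(y + 2*c))
20 + F(-16, 17) = 20 + 2*17/(-16 + 2*17) = 20 + 2*17/(-16 + 34) = 20 + 2*17/18 = 20 + 2*17*(1/18) = 20 + 17/9 = 197/9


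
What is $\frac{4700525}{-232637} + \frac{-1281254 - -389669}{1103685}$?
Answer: $- \frac{359687639618}{17117197823} \approx -21.013$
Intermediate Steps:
$\frac{4700525}{-232637} + \frac{-1281254 - -389669}{1103685} = 4700525 \left(- \frac{1}{232637}\right) + \left(-1281254 + 389669\right) \frac{1}{1103685} = - \frac{4700525}{232637} - \frac{59439}{73579} = - \frac{359687639618}{17117197823}$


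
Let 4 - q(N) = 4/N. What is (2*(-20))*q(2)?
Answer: -80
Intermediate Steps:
q(N) = 4 - 4/N
(2*(-20))*q(2) = (2*(-20))*(4 - 4/2) = -40*(4 - 4*½) = -40*(4 - 2) = -40*2 = -80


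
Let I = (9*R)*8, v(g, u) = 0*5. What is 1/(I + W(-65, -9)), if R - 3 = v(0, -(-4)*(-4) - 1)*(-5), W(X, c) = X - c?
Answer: 1/160 ≈ 0.0062500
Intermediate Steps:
v(g, u) = 0
R = 3 (R = 3 + 0*(-5) = 3 + 0 = 3)
I = 216 (I = (9*3)*8 = 27*8 = 216)
1/(I + W(-65, -9)) = 1/(216 + (-65 - 1*(-9))) = 1/(216 + (-65 + 9)) = 1/(216 - 56) = 1/160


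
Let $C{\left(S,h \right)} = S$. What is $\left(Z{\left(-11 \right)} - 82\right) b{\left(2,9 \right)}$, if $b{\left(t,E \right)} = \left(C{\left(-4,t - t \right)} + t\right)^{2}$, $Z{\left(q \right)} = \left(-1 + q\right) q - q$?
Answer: $244$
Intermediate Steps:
$Z{\left(q \right)} = - q + q \left(-1 + q\right)$ ($Z{\left(q \right)} = q \left(-1 + q\right) - q = - q + q \left(-1 + q\right)$)
$b{\left(t,E \right)} = \left(-4 + t\right)^{2}$
$\left(Z{\left(-11 \right)} - 82\right) b{\left(2,9 \right)} = \left(- 11 \left(-2 - 11\right) - 82\right) \left(-4 + 2\right)^{2} = \left(\left(-11\right) \left(-13\right) - 82\right) \left(-2\right)^{2} = \left(143 - 82\right) 4 = 61 \cdot 4 = 244$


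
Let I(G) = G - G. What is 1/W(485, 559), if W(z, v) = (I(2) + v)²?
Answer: 1/312481 ≈ 3.2002e-6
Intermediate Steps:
I(G) = 0
W(z, v) = v² (W(z, v) = (0 + v)² = v²)
1/W(485, 559) = 1/(559²) = 1/312481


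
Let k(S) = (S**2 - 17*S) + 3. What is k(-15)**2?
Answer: 233289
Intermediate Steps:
k(S) = 3 + S**2 - 17*S
k(-15)**2 = (3 + (-15)**2 - 17*(-15))**2 = (3 + 225 + 255)**2 = 483**2 = 233289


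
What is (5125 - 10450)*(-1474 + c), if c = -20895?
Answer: 119114925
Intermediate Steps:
(5125 - 10450)*(-1474 + c) = (5125 - 10450)*(-1474 - 20895) = -5325*(-22369) = 119114925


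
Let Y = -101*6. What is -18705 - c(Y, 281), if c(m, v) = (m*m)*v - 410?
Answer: -103211611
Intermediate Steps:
Y = -606
c(m, v) = -410 + v*m² (c(m, v) = m²*v - 410 = v*m² - 410 = -410 + v*m²)
-18705 - c(Y, 281) = -18705 - (-410 + 281*(-606)²) = -18705 - (-410 + 281*367236) = -18705 - (-410 + 103193316) = -18705 - 1*103192906 = -18705 - 103192906 = -103211611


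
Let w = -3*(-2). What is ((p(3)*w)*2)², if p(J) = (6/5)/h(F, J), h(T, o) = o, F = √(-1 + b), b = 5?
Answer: 576/25 ≈ 23.040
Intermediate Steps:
F = 2 (F = √(-1 + 5) = √4 = 2)
w = 6
p(J) = 6/(5*J) (p(J) = (6/5)/J = (6*(⅕))/J = 6/(5*J))
((p(3)*w)*2)² = ((((6/5)/3)*6)*2)² = ((((6/5)*(⅓))*6)*2)² = (((⅖)*6)*2)² = ((12/5)*2)² = (24/5)² = 576/25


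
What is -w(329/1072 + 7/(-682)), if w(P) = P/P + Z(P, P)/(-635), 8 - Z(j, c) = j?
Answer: -229309541/232125520 ≈ -0.98787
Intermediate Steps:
Z(j, c) = 8 - j
w(P) = 627/635 + P/635 (w(P) = P/P + (8 - P)/(-635) = 1 + (8 - P)*(-1/635) = 1 + (-8/635 + P/635) = 627/635 + P/635)
-w(329/1072 + 7/(-682)) = -(627/635 + (329/1072 + 7/(-682))/635) = -(627/635 + (329*(1/1072) + 7*(-1/682))/635) = -(627/635 + (329/1072 - 7/682)/635) = -(627/635 + (1/635)*(108437/365552)) = -(627/635 + 108437/232125520) = -1*229309541/232125520 = -229309541/232125520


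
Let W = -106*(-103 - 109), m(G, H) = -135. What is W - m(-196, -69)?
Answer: 22607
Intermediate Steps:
W = 22472 (W = -106*(-212) = 22472)
W - m(-196, -69) = 22472 - 1*(-135) = 22472 + 135 = 22607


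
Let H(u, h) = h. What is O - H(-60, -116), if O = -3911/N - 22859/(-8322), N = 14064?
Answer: 770314009/6502256 ≈ 118.47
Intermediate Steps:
O = 16052313/6502256 (O = -3911/14064 - 22859/(-8322) = -3911*1/14064 - 22859*(-1/8322) = -3911/14064 + 22859/8322 = 16052313/6502256 ≈ 2.4687)
O - H(-60, -116) = 16052313/6502256 - 1*(-116) = 16052313/6502256 + 116 = 770314009/6502256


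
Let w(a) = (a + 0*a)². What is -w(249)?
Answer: -62001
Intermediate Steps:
w(a) = a² (w(a) = (a + 0)² = a²)
-w(249) = -1*249² = -1*62001 = -62001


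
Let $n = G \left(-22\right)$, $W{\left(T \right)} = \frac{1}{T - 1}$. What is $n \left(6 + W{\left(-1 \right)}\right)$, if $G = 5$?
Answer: $-605$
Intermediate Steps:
$W{\left(T \right)} = \frac{1}{-1 + T}$
$n = -110$ ($n = 5 \left(-22\right) = -110$)
$n \left(6 + W{\left(-1 \right)}\right) = - 110 \left(6 + \frac{1}{-1 - 1}\right) = - 110 \left(6 + \frac{1}{-2}\right) = - 110 \left(6 - \frac{1}{2}\right) = \left(-110\right) \frac{11}{2} = -605$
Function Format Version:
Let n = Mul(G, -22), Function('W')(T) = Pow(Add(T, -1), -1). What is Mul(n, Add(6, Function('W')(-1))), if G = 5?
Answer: -605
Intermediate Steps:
Function('W')(T) = Pow(Add(-1, T), -1)
n = -110 (n = Mul(5, -22) = -110)
Mul(n, Add(6, Function('W')(-1))) = Mul(-110, Add(6, Pow(Add(-1, -1), -1))) = Mul(-110, Add(6, Pow(-2, -1))) = Mul(-110, Add(6, Rational(-1, 2))) = Mul(-110, Rational(11, 2)) = -605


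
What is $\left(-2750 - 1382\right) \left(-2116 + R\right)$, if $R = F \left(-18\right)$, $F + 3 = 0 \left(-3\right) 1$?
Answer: $8520184$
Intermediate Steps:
$F = -3$ ($F = -3 + 0 \left(-3\right) 1 = -3 + 0 \cdot 1 = -3 + 0 = -3$)
$R = 54$ ($R = \left(-3\right) \left(-18\right) = 54$)
$\left(-2750 - 1382\right) \left(-2116 + R\right) = \left(-2750 - 1382\right) \left(-2116 + 54\right) = \left(-4132\right) \left(-2062\right) = 8520184$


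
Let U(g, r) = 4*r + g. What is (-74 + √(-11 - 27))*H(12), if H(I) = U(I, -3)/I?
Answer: 0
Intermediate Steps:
U(g, r) = g + 4*r
H(I) = (-12 + I)/I (H(I) = (I + 4*(-3))/I = (I - 12)/I = (-12 + I)/I)
(-74 + √(-11 - 27))*H(12) = (-74 + √(-11 - 27))*((-12 + 12)/12) = (-74 + √(-38))*((1/12)*0) = (-74 + I*√38)*0 = 0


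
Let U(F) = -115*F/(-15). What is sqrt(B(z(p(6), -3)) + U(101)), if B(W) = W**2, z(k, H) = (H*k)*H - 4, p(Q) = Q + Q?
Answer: sqrt(104313)/3 ≈ 107.66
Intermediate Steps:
p(Q) = 2*Q
z(k, H) = -4 + k*H**2 (z(k, H) = k*H**2 - 4 = -4 + k*H**2)
U(F) = 23*F/3 (U(F) = -115*F*(-1/15) = 23*F/3)
sqrt(B(z(p(6), -3)) + U(101)) = sqrt((-4 + (2*6)*(-3)**2)**2 + (23/3)*101) = sqrt((-4 + 12*9)**2 + 2323/3) = sqrt((-4 + 108)**2 + 2323/3) = sqrt(104**2 + 2323/3) = sqrt(10816 + 2323/3) = sqrt(34771/3) = sqrt(104313)/3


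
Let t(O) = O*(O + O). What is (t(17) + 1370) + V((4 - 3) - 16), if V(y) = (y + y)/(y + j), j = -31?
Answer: 44819/23 ≈ 1948.7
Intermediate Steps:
t(O) = 2*O**2 (t(O) = O*(2*O) = 2*O**2)
V(y) = 2*y/(-31 + y) (V(y) = (y + y)/(y - 31) = (2*y)/(-31 + y) = 2*y/(-31 + y))
(t(17) + 1370) + V((4 - 3) - 16) = (2*17**2 + 1370) + 2*((4 - 3) - 16)/(-31 + ((4 - 3) - 16)) = (2*289 + 1370) + 2*(1 - 16)/(-31 + (1 - 16)) = (578 + 1370) + 2*(-15)/(-31 - 15) = 1948 + 2*(-15)/(-46) = 1948 + 2*(-15)*(-1/46) = 1948 + 15/23 = 44819/23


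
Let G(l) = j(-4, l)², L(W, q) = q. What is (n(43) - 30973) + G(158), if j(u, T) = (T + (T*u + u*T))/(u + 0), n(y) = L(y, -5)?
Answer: 181897/4 ≈ 45474.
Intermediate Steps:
n(y) = -5
j(u, T) = (T + 2*T*u)/u (j(u, T) = (T + (T*u + T*u))/u = (T + 2*T*u)/u)
G(l) = 49*l²/16 (G(l) = (2*l + l/(-4))² = (2*l + l*(-¼))² = (2*l - l/4)² = (7*l/4)² = 49*l²/16)
(n(43) - 30973) + G(158) = (-5 - 30973) + (49/16)*158² = -30978 + (49/16)*24964 = -30978 + 305809/4 = 181897/4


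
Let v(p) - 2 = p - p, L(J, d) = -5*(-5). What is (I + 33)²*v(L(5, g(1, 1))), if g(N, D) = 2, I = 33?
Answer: 8712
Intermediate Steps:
L(J, d) = 25
v(p) = 2 (v(p) = 2 + (p - p) = 2 + 0 = 2)
(I + 33)²*v(L(5, g(1, 1))) = (33 + 33)²*2 = 66²*2 = 4356*2 = 8712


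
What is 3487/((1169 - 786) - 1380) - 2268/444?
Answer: -317452/36889 ≈ -8.6056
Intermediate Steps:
3487/((1169 - 786) - 1380) - 2268/444 = 3487/(383 - 1380) - 2268*1/444 = 3487/(-997) - 189/37 = 3487*(-1/997) - 189/37 = -3487/997 - 189/37 = -317452/36889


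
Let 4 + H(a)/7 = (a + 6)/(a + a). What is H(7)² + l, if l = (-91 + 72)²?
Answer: 3293/4 ≈ 823.25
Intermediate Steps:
H(a) = -28 + 7*(6 + a)/(2*a) (H(a) = -28 + 7*((a + 6)/(a + a)) = -28 + 7*((6 + a)/((2*a))) = -28 + 7*((6 + a)*(1/(2*a))) = -28 + 7*((6 + a)/(2*a)) = -28 + 7*(6 + a)/(2*a))
l = 361 (l = (-19)² = 361)
H(7)² + l = (-49/2 + 21/7)² + 361 = (-49/2 + 21*(⅐))² + 361 = (-49/2 + 3)² + 361 = (-43/2)² + 361 = 1849/4 + 361 = 3293/4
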